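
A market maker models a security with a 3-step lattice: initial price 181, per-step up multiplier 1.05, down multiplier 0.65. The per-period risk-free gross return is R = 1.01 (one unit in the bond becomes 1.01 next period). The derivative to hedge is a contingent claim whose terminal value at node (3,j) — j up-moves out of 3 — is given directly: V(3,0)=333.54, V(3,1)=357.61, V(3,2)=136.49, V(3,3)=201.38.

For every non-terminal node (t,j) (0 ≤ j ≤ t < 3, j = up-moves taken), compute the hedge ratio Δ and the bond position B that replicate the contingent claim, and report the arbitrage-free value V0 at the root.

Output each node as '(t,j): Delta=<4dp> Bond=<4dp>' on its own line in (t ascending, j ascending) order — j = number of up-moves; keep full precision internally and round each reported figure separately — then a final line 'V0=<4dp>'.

(0,0): Delta=0.1760 Bond=152.5157
(1,0): Delta=-4.1363 Bond=661.3858
(1,1): Delta=0.4726 Bond=97.6692
(2,0): Delta=0.7869 Bond=291.5111
(2,1): Delta=-4.4749 Bond=709.8317
(2,2): Delta=0.8129 Bond=30.7364
V0=184.3753

Since d<R<u, set p* = (R−d)/(u−d) = 0.9000; price each node as the discounted p*-expectation of its children.
Terminal payoffs: V(3,0)=333.5400, V(3,1)=357.6100, V(3,2)=136.4900, V(3,3)=201.3800
  t=2,j=0: stock 76.4725 → up 80.2961 (V=357.6100), down 49.7071 (V=333.5400). Price 351.6861; hedge Δ=0.7869, bond B=291.5111.
  t=2,j=1: stock 123.5325 → up 129.7091 (V=136.4900), down 80.2961 (V=357.6100). Price 157.0317; hedge Δ=-4.4749, bond B=709.8317.
  t=2,j=2: stock 199.5525 → up 209.5301 (V=201.3800), down 129.7091 (V=136.4900). Price 192.9614; hedge Δ=0.8129, bond B=30.7364.
  t=1,j=0: stock 117.6500 → up 123.5325 (V=157.0317), down 76.4725 (V=351.6861). Price 174.7496; hedge Δ=-4.1363, bond B=661.3858.
  t=1,j=1: stock 190.0500 → up 199.5525 (V=192.9614), down 123.5325 (V=157.0317). Price 187.4935; hedge Δ=0.4726, bond B=97.6692.
  t=0,j=0: stock 181.0000 → up 190.0500 (V=187.4935), down 117.6500 (V=174.7496). Price 184.3753; hedge Δ=0.1760, bond B=152.5157.
The time-0 hedge costs 184.3753, which is the no-arbitrage price.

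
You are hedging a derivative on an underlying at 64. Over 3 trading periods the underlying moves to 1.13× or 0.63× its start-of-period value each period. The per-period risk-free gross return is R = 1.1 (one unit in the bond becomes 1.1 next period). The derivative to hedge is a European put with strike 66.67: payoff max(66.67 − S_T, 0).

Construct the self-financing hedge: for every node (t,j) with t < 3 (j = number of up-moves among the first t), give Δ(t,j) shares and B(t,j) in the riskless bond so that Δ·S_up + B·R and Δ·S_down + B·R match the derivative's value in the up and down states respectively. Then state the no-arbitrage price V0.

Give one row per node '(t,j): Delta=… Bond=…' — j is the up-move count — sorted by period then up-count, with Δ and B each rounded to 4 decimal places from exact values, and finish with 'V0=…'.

The replicating-portfolio and risk-neutral prices coincide; use p* = (1.1−0.63)/(1.13−0.63) = 0.9400 for the latter.
At expiry t=3: V(3,0)=50.6670, V(3,1)=37.9662, V(3,2)=15.1854, V(3,3)=0.0000
  t=2,j=0: stock 25.4016 → up 28.7038 (V=37.9662), down 16.0030 (V=50.6670). Price 35.2075; hedge Δ=-1.0000, bond B=60.6091.
  t=2,j=1: stock 45.5616 → up 51.4846 (V=15.1854), down 28.7038 (V=37.9662). Price 15.0475; hedge Δ=-1.0000, bond B=60.6091.
  t=2,j=2: stock 81.7216 → up 92.3454 (V=0.0000), down 51.4846 (V=15.1854). Price 0.8283; hedge Δ=-0.3716, bond B=31.1991.
  t=1,j=0: stock 40.3200 → up 45.5616 (V=15.0475), down 25.4016 (V=35.2075). Price 14.7792; hedge Δ=-1.0000, bond B=55.0992.
  t=1,j=1: stock 72.3200 → up 81.7216 (V=0.8283), down 45.5616 (V=15.0475). Price 1.5286; hedge Δ=-0.3932, bond B=29.9670.
  t=0,j=0: stock 64.0000 → up 72.3200 (V=1.5286), down 40.3200 (V=14.7792). Price 2.1124; hedge Δ=-0.4141, bond B=28.6136.
Each (Δ,B) replicates both successor values, so the strategy is self-financing and V0 is arbitrage-free.

(0,0): Delta=-0.4141 Bond=28.6136
(1,0): Delta=-1.0000 Bond=55.0992
(1,1): Delta=-0.3932 Bond=29.9670
(2,0): Delta=-1.0000 Bond=60.6091
(2,1): Delta=-1.0000 Bond=60.6091
(2,2): Delta=-0.3716 Bond=31.1991
V0=2.1124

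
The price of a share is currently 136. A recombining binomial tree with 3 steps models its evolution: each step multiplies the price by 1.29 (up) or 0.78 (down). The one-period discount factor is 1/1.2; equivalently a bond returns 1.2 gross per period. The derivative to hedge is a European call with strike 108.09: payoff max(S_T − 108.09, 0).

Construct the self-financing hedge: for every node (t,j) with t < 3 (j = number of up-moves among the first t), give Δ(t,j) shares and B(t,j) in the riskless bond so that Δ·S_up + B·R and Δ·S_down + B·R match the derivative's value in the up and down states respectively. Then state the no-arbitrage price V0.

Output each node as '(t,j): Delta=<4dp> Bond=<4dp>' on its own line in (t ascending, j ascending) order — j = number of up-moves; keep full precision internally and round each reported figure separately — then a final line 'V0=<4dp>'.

The replicating-portfolio and risk-neutral prices coincide; use p* = (1.2−0.78)/(1.29−0.78) = 0.8235 for the latter.
Terminal payoffs: V(3,0)=0.0000, V(3,1)=0.0000, V(3,2)=68.4377, V(3,3)=183.8597
  t=2,j=0: stock 82.7424 → up 106.7377 (V=0.0000), down 64.5391 (V=0.0000). Price 0.0000; hedge Δ=0.0000, bond B=0.0000.
  t=2,j=1: stock 136.8432 → up 176.5277 (V=68.4377), down 106.7377 (V=0.0000). Price 46.9671; hedge Δ=0.9806, bond B=-87.2246.
  t=2,j=2: stock 226.3176 → up 291.9497 (V=183.8597), down 176.5277 (V=68.4377). Price 136.2426; hedge Δ=1.0000, bond B=-90.0750.
  t=1,j=0: stock 106.0800 → up 136.8432 (V=46.9671), down 82.7424 (V=0.0000). Price 32.2323; hedge Δ=0.8681, bond B=-59.8600.
  t=1,j=1: stock 175.4400 → up 226.3176 (V=136.2426), down 136.8432 (V=46.9671). Price 100.4067; hedge Δ=0.9978, bond B=-74.6433.
  t=0,j=0: stock 136.0000 → up 175.4400 (V=100.4067), down 106.0800 (V=32.2323). Price 73.6466; hedge Δ=0.9829, bond B=-60.0287.
Root portfolio cost Δ·136+B reproduces V0=73.6466.

(0,0): Delta=0.9829 Bond=-60.0287
(1,0): Delta=0.8681 Bond=-59.8600
(1,1): Delta=0.9978 Bond=-74.6433
(2,0): Delta=0.0000 Bond=0.0000
(2,1): Delta=0.9806 Bond=-87.2246
(2,2): Delta=1.0000 Bond=-90.0750
V0=73.6466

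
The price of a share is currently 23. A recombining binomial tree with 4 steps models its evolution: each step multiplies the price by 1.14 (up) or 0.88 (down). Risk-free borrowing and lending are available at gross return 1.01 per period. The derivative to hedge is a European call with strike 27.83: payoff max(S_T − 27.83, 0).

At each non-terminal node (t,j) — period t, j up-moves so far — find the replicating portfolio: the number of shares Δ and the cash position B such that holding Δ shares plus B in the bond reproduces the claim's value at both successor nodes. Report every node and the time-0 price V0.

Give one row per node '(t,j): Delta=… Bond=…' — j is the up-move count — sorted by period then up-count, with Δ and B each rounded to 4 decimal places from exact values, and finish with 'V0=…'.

(0,0): Delta=0.3110 Bond=-5.9732
(1,0): Delta=0.1004 Bond=-1.7710
(1,1): Delta=0.4735 Bond=-10.2949
(2,0): Delta=0.0000 Bond=0.0000
(2,1): Delta=0.1780 Bond=-3.5775
(2,2): Delta=0.7017 Bond=-17.2183
(3,0): Delta=0.0000 Bond=0.0000
(3,1): Delta=0.0000 Bond=0.0000
(3,2): Delta=0.3153 Bond=-7.2265
(3,3): Delta=1.0000 Bond=-27.5545
V0=1.1797

Under the risk-neutral measure, an up-move has probability p* = (R−d)/(u−d) = 0.5000 and values discount at R = 1.01.
Payoff layer (t=4): V(4,0)=0.0000, V(4,1)=0.0000, V(4,2)=0.0000, V(4,3)=2.1565, V(4,4)=11.0161
  t=3,j=0: stock 15.6739 → up 17.8682 (V=0.0000), down 13.7930 (V=0.0000). Price 0.0000; hedge Δ=0.0000, bond B=0.0000.
  t=3,j=1: stock 20.3048 → up 23.1474 (V=0.0000), down 17.8682 (V=0.0000). Price 0.0000; hedge Δ=0.0000, bond B=0.0000.
  t=3,j=2: stock 26.3039 → up 29.9865 (V=2.1565), down 23.1474 (V=0.0000). Price 1.0675; hedge Δ=0.3153, bond B=-7.2265.
  t=3,j=3: stock 34.0755 → up 38.8461 (V=11.0161), down 29.9865 (V=2.1565). Price 6.5211; hedge Δ=1.0000, bond B=-27.5545.
  t=2,j=0: stock 17.8112 → up 20.3048 (V=0.0000), down 15.6739 (V=0.0000). Price 0.0000; hedge Δ=0.0000, bond B=0.0000.
  t=2,j=1: stock 23.0736 → up 26.3039 (V=1.0675), down 20.3048 (V=0.0000). Price 0.5285; hedge Δ=0.1780, bond B=-3.5775.
  t=2,j=2: stock 29.8908 → up 34.0755 (V=6.5211), down 26.3039 (V=1.0675). Price 3.7567; hedge Δ=0.7017, bond B=-17.2183.
  t=1,j=0: stock 20.2400 → up 23.0736 (V=0.5285), down 17.8112 (V=0.0000). Price 0.2616; hedge Δ=0.1004, bond B=-1.7710.
  t=1,j=1: stock 26.2200 → up 29.8908 (V=3.7567), down 23.0736 (V=0.5285). Price 2.1214; hedge Δ=0.4735, bond B=-10.2949.
  t=0,j=0: stock 23.0000 → up 26.2200 (V=2.1214), down 20.2400 (V=0.2616). Price 1.1797; hedge Δ=0.3110, bond B=-5.9732.
Check: Δ(0,0)·S0 + B(0,0) = 1.1797 = V0.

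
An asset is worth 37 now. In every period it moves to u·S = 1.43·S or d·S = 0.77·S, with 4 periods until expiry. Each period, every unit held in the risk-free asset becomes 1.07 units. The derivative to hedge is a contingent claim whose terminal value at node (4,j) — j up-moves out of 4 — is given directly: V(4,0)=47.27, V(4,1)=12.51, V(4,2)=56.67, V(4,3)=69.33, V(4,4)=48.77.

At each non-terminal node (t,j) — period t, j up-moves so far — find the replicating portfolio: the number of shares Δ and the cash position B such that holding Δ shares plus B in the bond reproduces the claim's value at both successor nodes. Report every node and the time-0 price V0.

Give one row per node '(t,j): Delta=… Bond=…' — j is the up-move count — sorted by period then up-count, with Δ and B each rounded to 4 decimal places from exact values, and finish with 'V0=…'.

Since d<R<u, set p* = (R−d)/(u−d) = 0.4545; price each node as the discounted p*-expectation of its children.
Terminal values V(4,·): V(4,0)=47.2700, V(4,1)=12.5100, V(4,2)=56.6700, V(4,3)=69.3300, V(4,4)=48.7700
  t=3,j=0: stock 16.8917 → up 24.1552 (V=12.5100), down 13.0066 (V=47.2700). Price 29.4112; hedge Δ=-3.1179, bond B=82.0779.
  t=3,j=1: stock 31.3703 → up 44.8596 (V=56.6700), down 24.1552 (V=12.5100). Price 30.4511; hedge Δ=2.1329, bond B=-36.4579.
  t=3,j=2: stock 58.2592 → up 83.3107 (V=69.3300), down 44.8596 (V=56.6700). Price 58.3407; hedge Δ=0.3292, bond B=39.1589.
  t=3,j=3: stock 108.1957 → up 154.7198 (V=48.7700), down 83.3107 (V=69.3300). Price 56.0603; hedge Δ=-0.2879, bond B=87.2118.
  t=2,j=0: stock 21.9373 → up 31.3703 (V=30.4511), down 16.8917 (V=29.4112). Price 27.9289; hedge Δ=0.0718, bond B=26.3532.
  t=2,j=1: stock 40.7407 → up 58.2592 (V=58.3407), down 31.3703 (V=30.4511). Price 40.3067; hedge Δ=1.0372, bond B=-1.9502.
  t=2,j=2: stock 75.6613 → up 108.1957 (V=56.0603), down 58.2592 (V=58.3407). Price 53.5553; hedge Δ=-0.0457, bond B=57.0104.
  t=1,j=0: stock 28.4900 → up 40.7407 (V=40.3067), down 21.9373 (V=27.9289). Price 31.3600; hedge Δ=0.6583, bond B=12.6057.
  t=1,j=1: stock 52.9100 → up 75.6613 (V=53.5553), down 40.7407 (V=40.3067). Price 43.2980; hedge Δ=0.3794, bond B=23.2244.
  t=0,j=0: stock 37.0000 → up 52.9100 (V=43.2980), down 28.4900 (V=31.3600). Price 34.3798; hedge Δ=0.4889, bond B=16.2919.
Self-financing check: at every node Δ·S+B equals the discounted successor values.

(0,0): Delta=0.4889 Bond=16.2919
(1,0): Delta=0.6583 Bond=12.6057
(1,1): Delta=0.3794 Bond=23.2244
(2,0): Delta=0.0718 Bond=26.3532
(2,1): Delta=1.0372 Bond=-1.9502
(2,2): Delta=-0.0457 Bond=57.0104
(3,0): Delta=-3.1179 Bond=82.0779
(3,1): Delta=2.1329 Bond=-36.4579
(3,2): Delta=0.3292 Bond=39.1589
(3,3): Delta=-0.2879 Bond=87.2118
V0=34.3798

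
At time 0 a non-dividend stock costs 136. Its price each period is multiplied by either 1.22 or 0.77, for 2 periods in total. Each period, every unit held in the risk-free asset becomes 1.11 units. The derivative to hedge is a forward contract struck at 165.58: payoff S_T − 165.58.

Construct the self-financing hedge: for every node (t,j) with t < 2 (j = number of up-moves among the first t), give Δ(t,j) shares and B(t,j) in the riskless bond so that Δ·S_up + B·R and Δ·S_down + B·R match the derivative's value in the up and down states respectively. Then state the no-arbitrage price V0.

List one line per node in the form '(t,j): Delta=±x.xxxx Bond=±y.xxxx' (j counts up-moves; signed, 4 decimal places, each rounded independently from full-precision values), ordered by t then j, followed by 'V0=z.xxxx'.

(0,0): Delta=1.0000 Bond=-134.3884
(1,0): Delta=1.0000 Bond=-149.1712
(1,1): Delta=1.0000 Bond=-149.1712
V0=1.6116

Under the risk-neutral measure, an up-move has probability p* = (R−d)/(u−d) = 0.7556 and values discount at R = 1.11.
At expiry t=2: V(2,0)=-84.9456, V(2,1)=-37.8216, V(2,2)=36.8424
(1,0): S=104.7200. Δ = (V_up−V_dn)/(S_up−S_dn) = (-37.8216−-84.9456)/(127.7584−80.6344) = 1.0000. V = [p*·-37.8216 + (1−p*)·-84.9456]/1.11 = -44.4512. B = V − Δ·S = -149.1712.
(1,1): S=165.9200. Δ = (V_up−V_dn)/(S_up−S_dn) = (36.8424−-37.8216)/(202.4224−127.7584) = 1.0000. V = [p*·36.8424 + (1−p*)·-37.8216]/1.11 = 16.7488. B = V − Δ·S = -149.1712.
(0,0): S=136.0000. Δ = (V_up−V_dn)/(S_up−S_dn) = (16.7488−-44.4512)/(165.9200−104.7200) = 1.0000. V = [p*·16.7488 + (1−p*)·-44.4512]/1.11 = 1.6116. B = V − Δ·S = -134.3884.
Each (Δ,B) replicates both successor values, so the strategy is self-financing and V0 is arbitrage-free.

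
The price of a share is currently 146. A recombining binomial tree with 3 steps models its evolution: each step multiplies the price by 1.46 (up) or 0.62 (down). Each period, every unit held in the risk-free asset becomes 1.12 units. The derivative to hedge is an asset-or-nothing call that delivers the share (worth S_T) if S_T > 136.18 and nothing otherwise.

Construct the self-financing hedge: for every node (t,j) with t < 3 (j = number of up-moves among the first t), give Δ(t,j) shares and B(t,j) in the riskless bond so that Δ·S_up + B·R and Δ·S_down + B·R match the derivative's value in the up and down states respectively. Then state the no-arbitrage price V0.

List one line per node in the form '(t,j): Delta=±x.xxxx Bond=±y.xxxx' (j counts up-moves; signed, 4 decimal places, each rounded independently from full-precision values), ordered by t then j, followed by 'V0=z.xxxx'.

(0,0): Delta=1.2064 Bond=-48.8460
(1,0): Delta=1.3486 Bond=-67.5799
(1,1): Delta=1.1654 Bond=-45.9543
(2,0): Delta=0.0000 Bond=0.0000
(2,1): Delta=1.7381 Bond=-127.1583
(2,2): Delta=1.0000 Bond=0.0000
V0=127.2950

Since d<R<u, set p* = (R−d)/(u−d) = 0.5952; price each node as the discounted p*-expectation of its children.
Terminal values V(3,·): V(3,0)=0.0000, V(3,1)=0.0000, V(3,2)=192.9524, V(3,3)=454.3719
(2,0): S=56.1224. Δ = (V_up−V_dn)/(S_up−S_dn) = (0.0000−0.0000)/(81.9387−34.7959) = 0.0000. V = [p*·0.0000 + (1−p*)·0.0000]/1.12 = 0.0000. B = V − Δ·S = 0.0000.
(2,1): S=132.1592. Δ = (V_up−V_dn)/(S_up−S_dn) = (192.9524−0.0000)/(192.9524−81.9387) = 1.7381. V = [p*·192.9524 + (1−p*)·0.0000]/1.12 = 102.5470. B = V − Δ·S = -127.1583.
(2,2): S=311.2136. Δ = (V_up−V_dn)/(S_up−S_dn) = (454.3719−192.9524)/(454.3719−192.9524) = 1.0000. V = [p*·454.3719 + (1−p*)·192.9524]/1.12 = 311.2136. B = V − Δ·S = 0.0000.
(1,0): S=90.5200. Δ = (V_up−V_dn)/(S_up−S_dn) = (102.5470−0.0000)/(132.1592−56.1224) = 1.3486. V = [p*·102.5470 + (1−p*)·0.0000]/1.12 = 54.4999. B = V − Δ·S = -67.5799.
(1,1): S=213.1600. Δ = (V_up−V_dn)/(S_up−S_dn) = (311.2136−102.5470)/(311.2136−132.1592) = 1.1654. V = [p*·311.2136 + (1−p*)·102.5470]/1.12 = 202.4583. B = V − Δ·S = -45.9543.
(0,0): S=146.0000. Δ = (V_up−V_dn)/(S_up−S_dn) = (202.4583−54.4999)/(213.1600−90.5200) = 1.2064. V = [p*·202.4583 + (1−p*)·54.4999]/1.12 = 127.2950. B = V − Δ·S = -48.8460.
Root portfolio cost Δ·146+B reproduces V0=127.2950.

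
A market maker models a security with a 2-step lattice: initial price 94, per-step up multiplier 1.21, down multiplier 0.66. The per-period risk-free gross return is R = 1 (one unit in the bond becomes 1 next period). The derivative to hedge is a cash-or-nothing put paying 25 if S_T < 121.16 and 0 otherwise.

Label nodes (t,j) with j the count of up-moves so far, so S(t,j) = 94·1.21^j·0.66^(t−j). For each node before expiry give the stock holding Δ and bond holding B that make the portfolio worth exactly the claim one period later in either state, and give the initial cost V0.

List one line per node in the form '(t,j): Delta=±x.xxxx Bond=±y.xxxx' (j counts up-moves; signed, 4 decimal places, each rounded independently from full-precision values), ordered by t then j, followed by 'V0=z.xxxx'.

Risk-neutral probability p* = (R−d)/(u−d) = (1−0.66)/(1.21−0.66) = 0.6182.
Payoff layer (t=2): V(2,0)=25.0000, V(2,1)=25.0000, V(2,2)=0.0000
(1,0): S=62.0400. Δ = (V_up−V_dn)/(S_up−S_dn) = (25.0000−25.0000)/(75.0684−40.9464) = 0.0000. V = [p*·25.0000 + (1−p*)·25.0000]/1 = 25.0000. B = V − Δ·S = 25.0000.
(1,1): S=113.7400. Δ = (V_up−V_dn)/(S_up−S_dn) = (0.0000−25.0000)/(137.6254−75.0684) = -0.3996. V = [p*·0.0000 + (1−p*)·25.0000]/1 = 9.5455. B = V − Δ·S = 55.0000.
(0,0): S=94.0000. Δ = (V_up−V_dn)/(S_up−S_dn) = (9.5455−25.0000)/(113.7400−62.0400) = -0.2989. V = [p*·9.5455 + (1−p*)·25.0000]/1 = 15.4463. B = V − Δ·S = 43.5455.
Root portfolio cost Δ·94+B reproduces V0=15.4463.

(0,0): Delta=-0.2989 Bond=43.5455
(1,0): Delta=0.0000 Bond=25.0000
(1,1): Delta=-0.3996 Bond=55.0000
V0=15.4463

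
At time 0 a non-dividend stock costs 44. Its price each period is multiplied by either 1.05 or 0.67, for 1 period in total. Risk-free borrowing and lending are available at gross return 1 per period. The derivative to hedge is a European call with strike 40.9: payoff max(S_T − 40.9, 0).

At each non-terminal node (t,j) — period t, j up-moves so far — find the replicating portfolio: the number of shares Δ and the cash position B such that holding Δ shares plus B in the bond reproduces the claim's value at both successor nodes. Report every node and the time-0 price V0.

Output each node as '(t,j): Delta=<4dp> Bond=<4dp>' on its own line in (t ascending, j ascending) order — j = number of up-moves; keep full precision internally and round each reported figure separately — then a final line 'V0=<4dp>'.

Risk-neutral probability p* = (R−d)/(u−d) = (1−0.67)/(1.05−0.67) = 0.8684.
At expiry t=1: V(1,0)=0.0000, V(1,1)=5.3000
  t=0,j=0: stock 44.0000 → up 46.2000 (V=5.3000), down 29.4800 (V=0.0000). Price 4.6026; hedge Δ=0.3170, bond B=-9.3447.
Root portfolio cost Δ·44+B reproduces V0=4.6026.

(0,0): Delta=0.3170 Bond=-9.3447
V0=4.6026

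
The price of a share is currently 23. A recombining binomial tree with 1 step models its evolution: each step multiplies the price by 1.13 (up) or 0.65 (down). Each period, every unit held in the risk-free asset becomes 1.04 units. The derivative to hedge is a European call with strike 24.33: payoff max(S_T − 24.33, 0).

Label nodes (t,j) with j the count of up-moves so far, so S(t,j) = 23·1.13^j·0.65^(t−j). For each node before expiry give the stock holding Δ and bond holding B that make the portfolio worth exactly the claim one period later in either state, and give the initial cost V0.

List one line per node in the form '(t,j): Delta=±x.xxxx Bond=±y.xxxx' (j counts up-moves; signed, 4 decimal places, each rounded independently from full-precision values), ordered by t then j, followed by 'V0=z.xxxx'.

Since d<R<u, set p* = (R−d)/(u−d) = 0.8125; price each node as the discounted p*-expectation of its children.
At expiry t=1: V(1,0)=0.0000, V(1,1)=1.6600
Node (0,0) S=23.0000: V=(p*·1.6600+(1−p*)·0.0000)/1.04=1.2969; Δ=(1.6600−0.0000)/(25.9900−14.9500)=0.1504; B=V−Δ·S=-2.1615
Root portfolio cost Δ·23+B reproduces V0=1.2969.

(0,0): Delta=0.1504 Bond=-2.1615
V0=1.2969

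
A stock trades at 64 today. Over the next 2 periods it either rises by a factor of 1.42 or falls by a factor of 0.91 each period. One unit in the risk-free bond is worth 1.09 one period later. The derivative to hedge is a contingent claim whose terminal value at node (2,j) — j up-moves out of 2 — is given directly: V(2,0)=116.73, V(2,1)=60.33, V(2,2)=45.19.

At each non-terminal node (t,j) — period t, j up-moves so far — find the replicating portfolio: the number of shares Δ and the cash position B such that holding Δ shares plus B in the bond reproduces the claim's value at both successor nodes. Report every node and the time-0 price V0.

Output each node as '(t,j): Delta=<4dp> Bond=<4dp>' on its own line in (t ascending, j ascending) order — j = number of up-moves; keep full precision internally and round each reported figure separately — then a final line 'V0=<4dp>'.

(0,0): Delta=-1.1760 Bond=144.3276
(1,0): Delta=-1.8988 Bond=199.4177
(1,1): Delta=-0.3267 Bond=80.1326
V0=69.0665

No-arbitrage ⇒ martingale measure with p* = (R−d)/(u−d) = 0.3529.
Terminal values V(2,·): V(2,0)=116.7300, V(2,1)=60.3300, V(2,2)=45.1900
(1,0): S=58.2400. Δ = (V_up−V_dn)/(S_up−S_dn) = (60.3300−116.7300)/(82.7008−52.9984) = -1.8988. V = [p*·60.3300 + (1−p*)·116.7300]/1.09 = 88.8295. B = V − Δ·S = 199.4177.
(1,1): S=90.8800. Δ = (V_up−V_dn)/(S_up−S_dn) = (45.1900−60.3300)/(129.0496−82.7008) = -0.3267. V = [p*·45.1900 + (1−p*)·60.3300]/1.09 = 50.4463. B = V − Δ·S = 80.1326.
(0,0): S=64.0000. Δ = (V_up−V_dn)/(S_up−S_dn) = (50.4463−88.8295)/(90.8800−58.2400) = -1.1760. V = [p*·50.4463 + (1−p*)·88.8295]/1.09 = 69.0665. B = V − Δ·S = 144.3276.
Self-financing check: at every node Δ·S+B equals the discounted successor values.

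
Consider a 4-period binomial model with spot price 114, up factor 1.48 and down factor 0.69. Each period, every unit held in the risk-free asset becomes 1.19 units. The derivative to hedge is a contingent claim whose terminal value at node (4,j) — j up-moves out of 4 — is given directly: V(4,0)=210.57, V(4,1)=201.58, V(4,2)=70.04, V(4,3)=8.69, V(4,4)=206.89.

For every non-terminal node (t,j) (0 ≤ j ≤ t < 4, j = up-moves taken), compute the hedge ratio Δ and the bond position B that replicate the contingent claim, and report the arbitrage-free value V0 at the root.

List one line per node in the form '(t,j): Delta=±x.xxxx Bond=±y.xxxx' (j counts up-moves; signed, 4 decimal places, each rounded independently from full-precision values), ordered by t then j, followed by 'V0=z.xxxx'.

(0,0): Delta=-0.0719 Bond=52.1743
(1,0): Delta=-0.9876 Bond=134.1166
(1,1): Delta=0.1757 Bond=20.3105
(2,0): Delta=-1.6963 Bond=198.0632
(2,1): Delta=-0.7960 Bond=137.2894
(2,2): Delta=0.4384 Bond=-41.4400
(3,0): Delta=-0.3039 Bond=183.5479
(3,1): Delta=-2.0728 Bond=265.9406
(3,2): Delta=-0.4507 Bond=103.8859
(3,3): Delta=0.6789 Bond=-138.1692
V0=43.9752

The replicating-portfolio and risk-neutral prices coincide; use p* = (1.19−0.69)/(1.48−0.69) = 0.6329 for the latter.
Payoff layer (t=4): V(4,0)=210.5700, V(4,1)=201.5800, V(4,2)=70.0400, V(4,3)=8.6900, V(4,4)=206.8900
  t=3,j=0: stock 37.4500 → up 55.4260 (V=201.5800), down 25.8405 (V=210.5700). Price 172.1682; hedge Δ=-0.3039, bond B=183.5479.
  t=3,j=1: stock 80.3276 → up 118.8848 (V=70.0400), down 55.4260 (V=201.5800). Price 99.4343; hedge Δ=-2.0728, bond B=265.9406.
  t=3,j=2: stock 172.2969 → up 254.9994 (V=8.6900), down 118.8848 (V=70.0400). Price 26.2276; hedge Δ=-0.4507, bond B=103.8859.
  t=3,j=3: stock 369.5643 → up 546.9551 (V=206.8900), down 254.9994 (V=8.6900). Price 112.7168; hedge Δ=0.6789, bond B=-138.1692.
  t=2,j=0: stock 54.2754 → up 80.3276 (V=99.4343), down 37.4500 (V=172.1682). Price 105.9950; hedge Δ=-1.6963, bond B=198.0632.
  t=2,j=1: stock 116.4168 → up 172.2969 (V=26.2276), down 80.3276 (V=99.4343). Price 44.6227; hedge Δ=-0.7960, bond B=137.2894.
  t=2,j=2: stock 249.7056 → up 369.5643 (V=112.7168), down 172.2969 (V=26.2276). Price 68.0400; hedge Δ=0.4384, bond B=-41.4400.
  t=1,j=0: stock 78.6600 → up 116.4168 (V=44.6227), down 54.2754 (V=105.9950). Price 56.4301; hedge Δ=-0.9876, bond B=134.1166.
  t=1,j=1: stock 168.7200 → up 249.7056 (V=68.0400), down 116.4168 (V=44.6227). Price 49.9528; hedge Δ=0.1757, bond B=20.3105.
  t=0,j=0: stock 114.0000 → up 168.7200 (V=49.9528), down 78.6600 (V=56.4301). Price 43.9752; hedge Δ=-0.0719, bond B=52.1743.
Check: Δ(0,0)·S0 + B(0,0) = 43.9752 = V0.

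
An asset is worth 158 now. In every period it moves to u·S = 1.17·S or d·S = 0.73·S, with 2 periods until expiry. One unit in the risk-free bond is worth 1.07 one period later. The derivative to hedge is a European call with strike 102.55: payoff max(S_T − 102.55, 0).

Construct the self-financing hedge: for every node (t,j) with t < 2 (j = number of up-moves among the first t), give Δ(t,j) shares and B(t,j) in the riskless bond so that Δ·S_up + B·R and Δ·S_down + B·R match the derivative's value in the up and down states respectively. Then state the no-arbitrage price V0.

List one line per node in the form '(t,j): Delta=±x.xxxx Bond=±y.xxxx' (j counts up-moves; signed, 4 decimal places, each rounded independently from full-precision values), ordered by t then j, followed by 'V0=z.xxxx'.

(0,0): Delta=0.9439 Bond=-79.8841
(1,0): Delta=0.6384 Bond=-50.2345
(1,1): Delta=1.0000 Bond=-95.8411
V0=69.2568

Since d<R<u, set p* = (R−d)/(u−d) = 0.7727; price each node as the discounted p*-expectation of its children.
At expiry t=2: V(2,0)=0.0000, V(2,1)=32.3978, V(2,2)=113.7362
Node (1,0) S=115.3400: V=(p*·32.3978+(1−p*)·0.0000)/1.07=23.3969; Δ=(32.3978−0.0000)/(134.9478−84.1982)=0.6384; B=V−Δ·S=-50.2345
Node (1,1) S=184.8600: V=(p*·113.7362+(1−p*)·32.3978)/1.07=89.0189; Δ=(113.7362−32.3978)/(216.2862−134.9478)=1.0000; B=V−Δ·S=-95.8411
Node (0,0) S=158.0000: V=(p*·89.0189+(1−p*)·23.3969)/1.07=69.2568; Δ=(89.0189−23.3969)/(184.8600−115.3400)=0.9439; B=V−Δ·S=-79.8841
Check: Δ(0,0)·S0 + B(0,0) = 69.2568 = V0.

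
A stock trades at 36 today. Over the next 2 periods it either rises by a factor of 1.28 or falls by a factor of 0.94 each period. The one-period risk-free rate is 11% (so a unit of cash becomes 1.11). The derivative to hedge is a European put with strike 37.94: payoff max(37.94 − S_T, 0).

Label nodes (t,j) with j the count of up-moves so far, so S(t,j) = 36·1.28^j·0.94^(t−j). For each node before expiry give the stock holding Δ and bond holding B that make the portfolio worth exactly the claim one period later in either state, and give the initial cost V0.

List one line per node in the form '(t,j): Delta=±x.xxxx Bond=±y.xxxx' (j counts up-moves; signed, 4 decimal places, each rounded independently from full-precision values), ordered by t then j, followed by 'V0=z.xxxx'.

The replicating-portfolio and risk-neutral prices coincide; use p* = (1.11−0.94)/(1.28−0.94) = 0.5000 for the latter.
At expiry t=2: V(2,0)=6.1304, V(2,1)=0.0000, V(2,2)=0.0000
(1,0): S=33.8400. Δ = (V_up−V_dn)/(S_up−S_dn) = (0.0000−6.1304)/(43.3152−31.8096) = -0.5328. V = [p*·0.0000 + (1−p*)·6.1304]/1.11 = 2.7614. B = V − Δ·S = 20.7920.
(1,1): S=46.0800. Δ = (V_up−V_dn)/(S_up−S_dn) = (0.0000−0.0000)/(58.9824−43.3152) = 0.0000. V = [p*·0.0000 + (1−p*)·0.0000]/1.11 = 0.0000. B = V − Δ·S = 0.0000.
(0,0): S=36.0000. Δ = (V_up−V_dn)/(S_up−S_dn) = (0.0000−2.7614)/(46.0800−33.8400) = -0.2256. V = [p*·0.0000 + (1−p*)·2.7614]/1.11 = 1.2439. B = V − Δ·S = 9.3658.
The time-0 hedge costs 1.2439, which is the no-arbitrage price.

(0,0): Delta=-0.2256 Bond=9.3658
(1,0): Delta=-0.5328 Bond=20.7920
(1,1): Delta=0.0000 Bond=0.0000
V0=1.2439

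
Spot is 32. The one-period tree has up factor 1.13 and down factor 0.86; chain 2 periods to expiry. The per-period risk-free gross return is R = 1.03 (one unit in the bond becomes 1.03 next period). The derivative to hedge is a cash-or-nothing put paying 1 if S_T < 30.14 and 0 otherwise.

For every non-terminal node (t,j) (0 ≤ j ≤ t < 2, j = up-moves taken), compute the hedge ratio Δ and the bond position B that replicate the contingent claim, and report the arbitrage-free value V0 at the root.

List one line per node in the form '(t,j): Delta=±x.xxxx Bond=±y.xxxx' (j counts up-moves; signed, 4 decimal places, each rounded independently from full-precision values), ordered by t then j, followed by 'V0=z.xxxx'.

(0,0): Delta=-0.0416 Bond=1.4611
(1,0): Delta=-0.1346 Bond=4.0633
(1,1): Delta=0.0000 Bond=0.0000
V0=0.1293

No-arbitrage ⇒ martingale measure with p* = (R−d)/(u−d) = 0.6296.
At expiry t=2: V(2,0)=1.0000, V(2,1)=0.0000, V(2,2)=0.0000
Node (1,0) S=27.5200: V=(p*·0.0000+(1−p*)·1.0000)/1.03=0.3596; Δ=(0.0000−1.0000)/(31.0976−23.6672)=-0.1346; B=V−Δ·S=4.0633
Node (1,1) S=36.1600: V=(p*·0.0000+(1−p*)·0.0000)/1.03=0.0000; Δ=(0.0000−0.0000)/(40.8608−31.0976)=0.0000; B=V−Δ·S=0.0000
Node (0,0) S=32.0000: V=(p*·0.0000+(1−p*)·0.3596)/1.03=0.1293; Δ=(0.0000−0.3596)/(36.1600−27.5200)=-0.0416; B=V−Δ·S=1.4611
Root portfolio cost Δ·32+B reproduces V0=0.1293.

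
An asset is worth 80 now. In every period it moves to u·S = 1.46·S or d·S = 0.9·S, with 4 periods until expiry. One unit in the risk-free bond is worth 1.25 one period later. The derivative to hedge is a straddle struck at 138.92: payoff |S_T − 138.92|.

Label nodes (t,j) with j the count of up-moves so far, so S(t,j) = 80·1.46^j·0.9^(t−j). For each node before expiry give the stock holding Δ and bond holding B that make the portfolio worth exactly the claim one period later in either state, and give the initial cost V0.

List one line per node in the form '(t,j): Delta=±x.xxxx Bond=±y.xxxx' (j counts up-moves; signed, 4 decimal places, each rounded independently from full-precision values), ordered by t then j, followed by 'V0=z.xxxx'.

Under the risk-neutral measure, an up-move has probability p* = (R−d)/(u−d) = 0.6250 and values discount at R = 1.25.
Terminal payoffs: V(4,0)=86.4320, V(4,1)=53.7728, V(4,2)=0.7923, V(4,3)=85.1538, V(4,4)=224.5775
(3,0): S=58.3200. Δ = (V_up−V_dn)/(S_up−S_dn) = (53.7728−86.4320)/(85.1472−52.4880) = -1.0000. V = [p*·53.7728 + (1−p*)·86.4320]/1.25 = 52.8160. B = V − Δ·S = 111.1360.
(3,1): S=94.6080. Δ = (V_up−V_dn)/(S_up−S_dn) = (0.7923−53.7728)/(138.1277−85.1472) = -1.0000. V = [p*·0.7923 + (1−p*)·53.7728]/1.25 = 16.5280. B = V − Δ·S = 111.1360.
(3,2): S=153.4752. Δ = (V_up−V_dn)/(S_up−S_dn) = (85.1538−0.7923)/(224.0738−138.1277) = 0.9816. V = [p*·85.1538 + (1−p*)·0.7923]/1.25 = 42.8146. B = V − Δ·S = -107.8309.
(3,3): S=248.9709. Δ = (V_up−V_dn)/(S_up−S_dn) = (224.5775−85.1538)/(363.4975−224.0738) = 1.0000. V = [p*·224.5775 + (1−p*)·85.1538]/1.25 = 137.8349. B = V − Δ·S = -111.1360.
(2,0): S=64.8000. Δ = (V_up−V_dn)/(S_up−S_dn) = (16.5280−52.8160)/(94.6080−58.3200) = -1.0000. V = [p*·16.5280 + (1−p*)·52.8160]/1.25 = 24.1088. B = V − Δ·S = 88.9088.
(2,1): S=105.1200. Δ = (V_up−V_dn)/(S_up−S_dn) = (42.8146−16.5280)/(153.4752−94.6080) = 0.4465. V = [p*·42.8146 + (1−p*)·16.5280]/1.25 = 26.3657. B = V − Δ·S = -20.5746.
(2,2): S=170.5280. Δ = (V_up−V_dn)/(S_up−S_dn) = (137.8349−42.8146)/(248.9709−153.4752) = 0.9950. V = [p*·137.8349 + (1−p*)·42.8146]/1.25 = 81.7618. B = V − Δ·S = -87.9173.
(1,0): S=72.0000. Δ = (V_up−V_dn)/(S_up−S_dn) = (26.3657−24.1088)/(105.1200−64.8000) = 0.0560. V = [p*·26.3657 + (1−p*)·24.1088]/1.25 = 20.4155. B = V − Δ·S = 16.3853.
(1,1): S=116.8000. Δ = (V_up−V_dn)/(S_up−S_dn) = (81.7618−26.3657)/(170.5280−105.1200) = 0.8469. V = [p*·81.7618 + (1−p*)·26.3657]/1.25 = 48.7906. B = V − Δ·S = -50.1310.
(0,0): S=80.0000. Δ = (V_up−V_dn)/(S_up−S_dn) = (48.7906−20.4155)/(116.8000−72.0000) = 0.6334. V = [p*·48.7906 + (1−p*)·20.4155]/1.25 = 30.5200. B = V − Δ·S = -20.1499.
Check: Δ(0,0)·S0 + B(0,0) = 30.5200 = V0.

(0,0): Delta=0.6334 Bond=-20.1499
(1,0): Delta=0.0560 Bond=16.3853
(1,1): Delta=0.8469 Bond=-50.1310
(2,0): Delta=-1.0000 Bond=88.9088
(2,1): Delta=0.4465 Bond=-20.5746
(2,2): Delta=0.9950 Bond=-87.9173
(3,0): Delta=-1.0000 Bond=111.1360
(3,1): Delta=-1.0000 Bond=111.1360
(3,2): Delta=0.9816 Bond=-107.8309
(3,3): Delta=1.0000 Bond=-111.1360
V0=30.5200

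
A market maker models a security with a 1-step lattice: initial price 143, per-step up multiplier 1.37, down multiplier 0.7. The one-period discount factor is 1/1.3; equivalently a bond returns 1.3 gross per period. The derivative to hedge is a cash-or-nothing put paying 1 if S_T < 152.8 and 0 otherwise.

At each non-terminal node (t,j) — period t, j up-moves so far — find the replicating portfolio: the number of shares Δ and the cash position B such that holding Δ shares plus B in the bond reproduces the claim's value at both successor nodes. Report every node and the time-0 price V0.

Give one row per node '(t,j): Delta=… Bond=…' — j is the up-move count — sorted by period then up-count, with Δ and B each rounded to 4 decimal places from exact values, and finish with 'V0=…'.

Risk-neutral probability p* = (R−d)/(u−d) = (1.3−0.7)/(1.37−0.7) = 0.8955.
Payoff layer (t=1): V(1,0)=1.0000, V(1,1)=0.0000
  t=0,j=0: stock 143.0000 → up 195.9100 (V=0.0000), down 100.1000 (V=1.0000). Price 0.0804; hedge Δ=-0.0104, bond B=1.5729.
Each (Δ,B) replicates both successor values, so the strategy is self-financing and V0 is arbitrage-free.

(0,0): Delta=-0.0104 Bond=1.5729
V0=0.0804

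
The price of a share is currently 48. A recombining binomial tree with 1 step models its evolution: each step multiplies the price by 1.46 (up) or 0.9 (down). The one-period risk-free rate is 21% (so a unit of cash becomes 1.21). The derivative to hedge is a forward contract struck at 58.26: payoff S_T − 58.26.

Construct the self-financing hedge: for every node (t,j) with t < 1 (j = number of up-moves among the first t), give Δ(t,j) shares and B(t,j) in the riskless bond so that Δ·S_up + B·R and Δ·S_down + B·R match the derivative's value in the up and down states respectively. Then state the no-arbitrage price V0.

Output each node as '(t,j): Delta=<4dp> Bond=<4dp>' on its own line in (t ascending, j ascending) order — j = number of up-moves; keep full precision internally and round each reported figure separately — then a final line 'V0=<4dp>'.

No-arbitrage ⇒ martingale measure with p* = (R−d)/(u−d) = 0.5536.
Terminal payoffs: V(1,0)=-15.0600, V(1,1)=11.8200
(0,0): S=48.0000. Δ = (V_up−V_dn)/(S_up−S_dn) = (11.8200−-15.0600)/(70.0800−43.2000) = 1.0000. V = [p*·11.8200 + (1−p*)·-15.0600]/1.21 = -0.1488. B = V − Δ·S = -48.1488.
Each (Δ,B) replicates both successor values, so the strategy is self-financing and V0 is arbitrage-free.

(0,0): Delta=1.0000 Bond=-48.1488
V0=-0.1488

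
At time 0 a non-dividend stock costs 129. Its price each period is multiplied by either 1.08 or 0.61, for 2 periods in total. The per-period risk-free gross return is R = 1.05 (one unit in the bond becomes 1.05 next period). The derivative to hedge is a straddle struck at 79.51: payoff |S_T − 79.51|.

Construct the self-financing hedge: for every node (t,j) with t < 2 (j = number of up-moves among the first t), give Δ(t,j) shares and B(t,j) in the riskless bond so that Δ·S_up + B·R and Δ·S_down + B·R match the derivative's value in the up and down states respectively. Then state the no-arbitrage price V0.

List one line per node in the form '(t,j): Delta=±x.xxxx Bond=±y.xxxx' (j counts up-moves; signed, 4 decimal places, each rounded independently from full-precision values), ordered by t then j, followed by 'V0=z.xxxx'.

(0,0): Delta=0.9368 Bond=-63.7342
(1,0): Delta=-0.7039 Bond=62.1884
(1,1): Delta=1.0000 Bond=-75.7238
V0=57.1150

The replicating-portfolio and risk-neutral prices coincide; use p* = (1.05−0.61)/(1.08−0.61) = 0.9362 for the latter.
Terminal values V(2,·): V(2,0)=31.5091, V(2,1)=5.4752, V(2,2)=70.9556
(1,0): S=78.6900. Δ = (V_up−V_dn)/(S_up−S_dn) = (5.4752−31.5091)/(84.9852−48.0009) = -0.7039. V = [p*·5.4752 + (1−p*)·31.5091]/1.05 = 6.7971. B = V − Δ·S = 62.1884.
(1,1): S=139.3200. Δ = (V_up−V_dn)/(S_up−S_dn) = (70.9556−5.4752)/(150.4656−84.9852) = 1.0000. V = [p*·70.9556 + (1−p*)·5.4752]/1.05 = 63.5962. B = V − Δ·S = -75.7238.
(0,0): S=129.0000. Δ = (V_up−V_dn)/(S_up−S_dn) = (63.5962−6.7971)/(139.3200−78.6900) = 0.9368. V = [p*·63.5962 + (1−p*)·6.7971]/1.05 = 57.1150. B = V − Δ·S = -63.7342.
Each (Δ,B) replicates both successor values, so the strategy is self-financing and V0 is arbitrage-free.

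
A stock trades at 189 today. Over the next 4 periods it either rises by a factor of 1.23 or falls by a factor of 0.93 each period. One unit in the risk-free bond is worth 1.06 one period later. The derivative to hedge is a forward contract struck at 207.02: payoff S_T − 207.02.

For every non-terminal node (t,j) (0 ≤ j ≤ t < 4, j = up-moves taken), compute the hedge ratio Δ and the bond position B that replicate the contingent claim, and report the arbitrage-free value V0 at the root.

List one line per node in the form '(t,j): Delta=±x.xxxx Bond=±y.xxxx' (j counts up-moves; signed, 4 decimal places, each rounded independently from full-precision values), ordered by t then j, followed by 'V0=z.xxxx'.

Since d<R<u, set p* = (R−d)/(u−d) = 0.4333; price each node as the discounted p*-expectation of its children.
Terminal payoffs: V(4,0)=-65.6382, V(4,1)=-20.0311, V(4,2)=40.2879, V(4,3)=120.0646, V(4,4)=225.5758
(3,0): S=152.0235. Δ = (V_up−V_dn)/(S_up−S_dn) = (-20.0311−-65.6382)/(186.9889−141.3818) = 1.0000. V = [p*·-20.0311 + (1−p*)·-65.6382]/1.06 = -43.2784. B = V − Δ·S = -195.3019.
(3,1): S=201.0633. Δ = (V_up−V_dn)/(S_up−S_dn) = (40.2879−-20.0311)/(247.3079−186.9889) = 1.0000. V = [p*·40.2879 + (1−p*)·-20.0311]/1.06 = 5.7614. B = V − Δ·S = -195.3019.
(3,2): S=265.9224. Δ = (V_up−V_dn)/(S_up−S_dn) = (120.0646−40.2879)/(327.0846−247.3079) = 1.0000. V = [p*·120.0646 + (1−p*)·40.2879]/1.06 = 70.6205. B = V − Δ·S = -195.3019.
(3,3): S=351.7039. Δ = (V_up−V_dn)/(S_up−S_dn) = (225.5758−120.0646)/(432.5958−327.0846) = 1.0000. V = [p*·225.5758 + (1−p*)·120.0646]/1.06 = 156.4020. B = V − Δ·S = -195.3019.
(2,0): S=163.4661. Δ = (V_up−V_dn)/(S_up−S_dn) = (5.7614−-43.2784)/(201.0633−152.0235) = 1.0000. V = [p*·5.7614 + (1−p*)·-43.2784]/1.06 = -20.7810. B = V − Δ·S = -184.2471.
(2,1): S=216.1971. Δ = (V_up−V_dn)/(S_up−S_dn) = (70.6205−5.7614)/(265.9224−201.0633) = 1.0000. V = [p*·70.6205 + (1−p*)·5.7614]/1.06 = 31.9500. B = V − Δ·S = -184.2471.
(2,2): S=285.9381. Δ = (V_up−V_dn)/(S_up−S_dn) = (156.4020−70.6205)/(351.7039−265.9224) = 1.0000. V = [p*·156.4020 + (1−p*)·70.6205]/1.06 = 101.6910. B = V − Δ·S = -184.2471.
(1,0): S=175.7700. Δ = (V_up−V_dn)/(S_up−S_dn) = (31.9500−-20.7810)/(216.1971−163.4661) = 1.0000. V = [p*·31.9500 + (1−p*)·-20.7810]/1.06 = 1.9520. B = V − Δ·S = -173.8180.
(1,1): S=232.4700. Δ = (V_up−V_dn)/(S_up−S_dn) = (101.6910−31.9500)/(285.9381−216.1971) = 1.0000. V = [p*·101.6910 + (1−p*)·31.9500]/1.06 = 58.6520. B = V − Δ·S = -173.8180.
(0,0): S=189.0000. Δ = (V_up−V_dn)/(S_up−S_dn) = (58.6520−1.9520)/(232.4700−175.7700) = 1.0000. V = [p*·58.6520 + (1−p*)·1.9520]/1.06 = 25.0208. B = V − Δ·S = -163.9792.
The time-0 hedge costs 25.0208, which is the no-arbitrage price.

(0,0): Delta=1.0000 Bond=-163.9792
(1,0): Delta=1.0000 Bond=-173.8180
(1,1): Delta=1.0000 Bond=-173.8180
(2,0): Delta=1.0000 Bond=-184.2471
(2,1): Delta=1.0000 Bond=-184.2471
(2,2): Delta=1.0000 Bond=-184.2471
(3,0): Delta=1.0000 Bond=-195.3019
(3,1): Delta=1.0000 Bond=-195.3019
(3,2): Delta=1.0000 Bond=-195.3019
(3,3): Delta=1.0000 Bond=-195.3019
V0=25.0208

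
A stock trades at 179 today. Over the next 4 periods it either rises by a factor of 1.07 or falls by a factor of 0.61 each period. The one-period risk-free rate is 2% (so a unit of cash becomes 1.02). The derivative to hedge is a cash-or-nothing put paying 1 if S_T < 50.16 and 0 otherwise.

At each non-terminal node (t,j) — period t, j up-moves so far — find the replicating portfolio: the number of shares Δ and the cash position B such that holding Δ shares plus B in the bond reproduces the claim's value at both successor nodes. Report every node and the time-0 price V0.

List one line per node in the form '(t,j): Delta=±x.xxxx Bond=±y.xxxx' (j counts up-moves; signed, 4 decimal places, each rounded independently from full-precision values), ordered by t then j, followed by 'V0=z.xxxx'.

(0,0): Delta=-0.0004 Bond=0.0691
(1,0): Delta=-0.0037 Bond=0.4358
(1,1): Delta=-0.0001 Bond=0.0259
(2,0): Delta=-0.0285 Bond=2.0972
(2,1): Delta=-0.0020 Bond=0.2430
(2,2): Delta=0.0000 Bond=0.0000
(3,0): Delta=0.0000 Bond=0.9804
(3,1): Delta=-0.0305 Bond=2.2805
(3,2): Delta=0.0000 Bond=0.0000
(3,3): Delta=0.0000 Bond=0.0000
V0=0.0044

Since d<R<u, set p* = (R−d)/(u−d) = 0.8913; price each node as the discounted p*-expectation of its children.
Terminal values V(4,·): V(4,0)=1.0000, V(4,1)=1.0000, V(4,2)=0.0000, V(4,3)=0.0000, V(4,4)=0.0000
Node (3,0) S=40.6296: V=(p*·1.0000+(1−p*)·1.0000)/1.02=0.9804; Δ=(1.0000−1.0000)/(43.4737−24.7841)=0.0000; B=V−Δ·S=0.9804
Node (3,1) S=71.2683: V=(p*·0.0000+(1−p*)·1.0000)/1.02=0.1066; Δ=(0.0000−1.0000)/(76.2571−43.4737)=-0.0305; B=V−Δ·S=2.2805
Node (3,2) S=125.0116: V=(p*·0.0000+(1−p*)·0.0000)/1.02=0.0000; Δ=(0.0000−0.0000)/(133.7624−76.2571)=0.0000; B=V−Δ·S=0.0000
Node (3,3) S=219.2827: V=(p*·0.0000+(1−p*)·0.0000)/1.02=0.0000; Δ=(0.0000−0.0000)/(234.6325−133.7624)=0.0000; B=V−Δ·S=0.0000
Node (2,0) S=66.6059: V=(p*·0.1066+(1−p*)·0.9804)/1.02=0.1976; Δ=(0.1066−0.9804)/(71.2683−40.6296)=-0.0285; B=V−Δ·S=2.0972
Node (2,1) S=116.8333: V=(p*·0.0000+(1−p*)·0.1066)/1.02=0.0114; Δ=(0.0000−0.1066)/(125.0116−71.2683)=-0.0020; B=V−Δ·S=0.2430
Node (2,2) S=204.9371: V=(p*·0.0000+(1−p*)·0.0000)/1.02=0.0000; Δ=(0.0000−0.0000)/(219.2827−125.0116)=0.0000; B=V−Δ·S=0.0000
Node (1,0) S=109.1900: V=(p*·0.0114+(1−p*)·0.1976)/1.02=0.0310; Δ=(0.0114−0.1976)/(116.8333−66.6059)=-0.0037; B=V−Δ·S=0.4358
Node (1,1) S=191.5300: V=(p*·0.0000+(1−p*)·0.0114)/1.02=0.0012; Δ=(0.0000−0.0114)/(204.9371−116.8333)=-0.0001; B=V−Δ·S=0.0259
Node (0,0) S=179.0000: V=(p*·0.0012+(1−p*)·0.0310)/1.02=0.0044; Δ=(0.0012−0.0310)/(191.5300−109.1900)=-0.0004; B=V−Δ·S=0.0691
Check: Δ(0,0)·S0 + B(0,0) = 0.0044 = V0.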